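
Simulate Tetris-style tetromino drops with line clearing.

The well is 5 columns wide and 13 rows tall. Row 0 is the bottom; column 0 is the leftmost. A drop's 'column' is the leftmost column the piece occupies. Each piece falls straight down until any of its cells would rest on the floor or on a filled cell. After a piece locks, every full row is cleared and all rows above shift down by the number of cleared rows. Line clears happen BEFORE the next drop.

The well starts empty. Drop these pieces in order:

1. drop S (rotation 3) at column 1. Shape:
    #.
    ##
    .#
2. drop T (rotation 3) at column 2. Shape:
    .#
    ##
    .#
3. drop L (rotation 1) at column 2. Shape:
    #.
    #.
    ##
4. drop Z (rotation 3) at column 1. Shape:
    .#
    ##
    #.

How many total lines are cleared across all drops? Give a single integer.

Drop 1: S rot3 at col 1 lands with bottom-row=0; cleared 0 line(s) (total 0); column heights now [0 3 2 0 0], max=3
Drop 2: T rot3 at col 2 lands with bottom-row=1; cleared 0 line(s) (total 0); column heights now [0 3 3 4 0], max=4
Drop 3: L rot1 at col 2 lands with bottom-row=4; cleared 0 line(s) (total 0); column heights now [0 3 7 5 0], max=7
Drop 4: Z rot3 at col 1 lands with bottom-row=6; cleared 0 line(s) (total 0); column heights now [0 8 9 5 0], max=9

Answer: 0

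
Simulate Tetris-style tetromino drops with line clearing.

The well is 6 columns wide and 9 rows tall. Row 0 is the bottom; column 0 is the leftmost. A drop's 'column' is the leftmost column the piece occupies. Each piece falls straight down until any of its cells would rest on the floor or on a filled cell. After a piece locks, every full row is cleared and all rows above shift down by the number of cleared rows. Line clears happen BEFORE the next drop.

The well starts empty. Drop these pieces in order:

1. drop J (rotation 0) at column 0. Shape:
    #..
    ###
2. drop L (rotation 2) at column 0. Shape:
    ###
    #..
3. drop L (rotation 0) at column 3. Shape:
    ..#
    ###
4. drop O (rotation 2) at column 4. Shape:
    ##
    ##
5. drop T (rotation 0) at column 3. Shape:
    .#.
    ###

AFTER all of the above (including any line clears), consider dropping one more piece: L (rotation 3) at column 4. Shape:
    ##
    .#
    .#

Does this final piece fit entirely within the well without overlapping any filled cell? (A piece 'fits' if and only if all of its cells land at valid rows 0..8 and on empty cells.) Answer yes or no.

Answer: yes

Derivation:
Drop 1: J rot0 at col 0 lands with bottom-row=0; cleared 0 line(s) (total 0); column heights now [2 1 1 0 0 0], max=2
Drop 2: L rot2 at col 0 lands with bottom-row=2; cleared 0 line(s) (total 0); column heights now [4 4 4 0 0 0], max=4
Drop 3: L rot0 at col 3 lands with bottom-row=0; cleared 1 line(s) (total 1); column heights now [3 3 3 0 0 1], max=3
Drop 4: O rot2 at col 4 lands with bottom-row=1; cleared 0 line(s) (total 1); column heights now [3 3 3 0 3 3], max=3
Drop 5: T rot0 at col 3 lands with bottom-row=3; cleared 0 line(s) (total 1); column heights now [3 3 3 4 5 4], max=5
Test piece L rot3 at col 4 (width 2): heights before test = [3 3 3 4 5 4]; fits = True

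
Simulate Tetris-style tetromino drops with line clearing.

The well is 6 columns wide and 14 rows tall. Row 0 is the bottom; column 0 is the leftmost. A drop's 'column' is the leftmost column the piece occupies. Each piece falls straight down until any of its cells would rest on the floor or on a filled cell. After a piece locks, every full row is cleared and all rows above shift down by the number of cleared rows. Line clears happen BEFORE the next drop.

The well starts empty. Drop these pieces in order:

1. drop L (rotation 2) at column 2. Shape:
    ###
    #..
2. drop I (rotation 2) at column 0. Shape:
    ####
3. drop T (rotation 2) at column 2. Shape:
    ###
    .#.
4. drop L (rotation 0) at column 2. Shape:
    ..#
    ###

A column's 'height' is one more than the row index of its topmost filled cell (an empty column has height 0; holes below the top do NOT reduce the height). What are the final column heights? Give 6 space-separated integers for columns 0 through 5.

Answer: 3 3 6 6 7 0

Derivation:
Drop 1: L rot2 at col 2 lands with bottom-row=0; cleared 0 line(s) (total 0); column heights now [0 0 2 2 2 0], max=2
Drop 2: I rot2 at col 0 lands with bottom-row=2; cleared 0 line(s) (total 0); column heights now [3 3 3 3 2 0], max=3
Drop 3: T rot2 at col 2 lands with bottom-row=3; cleared 0 line(s) (total 0); column heights now [3 3 5 5 5 0], max=5
Drop 4: L rot0 at col 2 lands with bottom-row=5; cleared 0 line(s) (total 0); column heights now [3 3 6 6 7 0], max=7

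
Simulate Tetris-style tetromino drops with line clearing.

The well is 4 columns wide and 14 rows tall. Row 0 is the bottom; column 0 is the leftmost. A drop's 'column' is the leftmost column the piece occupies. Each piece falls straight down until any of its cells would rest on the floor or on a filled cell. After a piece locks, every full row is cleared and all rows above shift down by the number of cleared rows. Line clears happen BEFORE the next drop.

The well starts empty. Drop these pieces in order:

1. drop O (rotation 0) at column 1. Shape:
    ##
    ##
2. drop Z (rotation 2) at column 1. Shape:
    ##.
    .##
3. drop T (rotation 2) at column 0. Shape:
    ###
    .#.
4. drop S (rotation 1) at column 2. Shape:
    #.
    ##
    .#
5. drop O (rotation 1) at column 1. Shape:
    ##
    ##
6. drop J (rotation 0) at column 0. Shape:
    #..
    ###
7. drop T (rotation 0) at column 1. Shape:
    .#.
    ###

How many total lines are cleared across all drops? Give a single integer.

Answer: 2

Derivation:
Drop 1: O rot0 at col 1 lands with bottom-row=0; cleared 0 line(s) (total 0); column heights now [0 2 2 0], max=2
Drop 2: Z rot2 at col 1 lands with bottom-row=2; cleared 0 line(s) (total 0); column heights now [0 4 4 3], max=4
Drop 3: T rot2 at col 0 lands with bottom-row=4; cleared 0 line(s) (total 0); column heights now [6 6 6 3], max=6
Drop 4: S rot1 at col 2 lands with bottom-row=5; cleared 1 line(s) (total 1); column heights now [0 5 7 6], max=7
Drop 5: O rot1 at col 1 lands with bottom-row=7; cleared 0 line(s) (total 1); column heights now [0 9 9 6], max=9
Drop 6: J rot0 at col 0 lands with bottom-row=9; cleared 0 line(s) (total 1); column heights now [11 10 10 6], max=11
Drop 7: T rot0 at col 1 lands with bottom-row=10; cleared 1 line(s) (total 2); column heights now [10 10 11 6], max=11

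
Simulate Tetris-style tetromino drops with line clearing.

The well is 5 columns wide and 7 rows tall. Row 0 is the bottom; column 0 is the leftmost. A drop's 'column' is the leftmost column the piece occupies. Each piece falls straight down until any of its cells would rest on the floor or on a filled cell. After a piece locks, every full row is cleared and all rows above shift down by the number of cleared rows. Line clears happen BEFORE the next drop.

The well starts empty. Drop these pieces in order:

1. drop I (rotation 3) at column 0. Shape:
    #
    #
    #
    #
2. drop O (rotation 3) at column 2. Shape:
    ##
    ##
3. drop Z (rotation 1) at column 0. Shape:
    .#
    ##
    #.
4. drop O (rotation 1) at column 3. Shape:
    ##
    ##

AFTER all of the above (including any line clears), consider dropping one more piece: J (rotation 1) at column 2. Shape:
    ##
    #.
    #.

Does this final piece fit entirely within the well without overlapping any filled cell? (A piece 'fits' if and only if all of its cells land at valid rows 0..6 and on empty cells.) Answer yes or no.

Answer: yes

Derivation:
Drop 1: I rot3 at col 0 lands with bottom-row=0; cleared 0 line(s) (total 0); column heights now [4 0 0 0 0], max=4
Drop 2: O rot3 at col 2 lands with bottom-row=0; cleared 0 line(s) (total 0); column heights now [4 0 2 2 0], max=4
Drop 3: Z rot1 at col 0 lands with bottom-row=4; cleared 0 line(s) (total 0); column heights now [6 7 2 2 0], max=7
Drop 4: O rot1 at col 3 lands with bottom-row=2; cleared 0 line(s) (total 0); column heights now [6 7 2 4 4], max=7
Test piece J rot1 at col 2 (width 2): heights before test = [6 7 2 4 4]; fits = True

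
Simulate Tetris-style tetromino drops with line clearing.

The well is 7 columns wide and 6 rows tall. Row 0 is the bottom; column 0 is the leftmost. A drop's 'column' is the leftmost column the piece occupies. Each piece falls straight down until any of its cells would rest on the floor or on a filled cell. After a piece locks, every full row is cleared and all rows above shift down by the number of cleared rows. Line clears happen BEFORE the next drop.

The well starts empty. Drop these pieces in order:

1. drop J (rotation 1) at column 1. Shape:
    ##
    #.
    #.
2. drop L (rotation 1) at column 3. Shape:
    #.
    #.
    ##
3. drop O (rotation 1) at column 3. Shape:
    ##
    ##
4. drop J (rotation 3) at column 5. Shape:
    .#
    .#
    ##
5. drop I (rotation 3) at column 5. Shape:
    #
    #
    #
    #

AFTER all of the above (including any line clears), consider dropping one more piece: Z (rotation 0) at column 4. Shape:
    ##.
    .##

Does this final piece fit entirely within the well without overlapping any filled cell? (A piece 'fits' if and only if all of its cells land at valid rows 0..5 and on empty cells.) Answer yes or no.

Drop 1: J rot1 at col 1 lands with bottom-row=0; cleared 0 line(s) (total 0); column heights now [0 3 3 0 0 0 0], max=3
Drop 2: L rot1 at col 3 lands with bottom-row=0; cleared 0 line(s) (total 0); column heights now [0 3 3 3 1 0 0], max=3
Drop 3: O rot1 at col 3 lands with bottom-row=3; cleared 0 line(s) (total 0); column heights now [0 3 3 5 5 0 0], max=5
Drop 4: J rot3 at col 5 lands with bottom-row=0; cleared 0 line(s) (total 0); column heights now [0 3 3 5 5 1 3], max=5
Drop 5: I rot3 at col 5 lands with bottom-row=1; cleared 0 line(s) (total 0); column heights now [0 3 3 5 5 5 3], max=5
Test piece Z rot0 at col 4 (width 3): heights before test = [0 3 3 5 5 5 3]; fits = False

Answer: no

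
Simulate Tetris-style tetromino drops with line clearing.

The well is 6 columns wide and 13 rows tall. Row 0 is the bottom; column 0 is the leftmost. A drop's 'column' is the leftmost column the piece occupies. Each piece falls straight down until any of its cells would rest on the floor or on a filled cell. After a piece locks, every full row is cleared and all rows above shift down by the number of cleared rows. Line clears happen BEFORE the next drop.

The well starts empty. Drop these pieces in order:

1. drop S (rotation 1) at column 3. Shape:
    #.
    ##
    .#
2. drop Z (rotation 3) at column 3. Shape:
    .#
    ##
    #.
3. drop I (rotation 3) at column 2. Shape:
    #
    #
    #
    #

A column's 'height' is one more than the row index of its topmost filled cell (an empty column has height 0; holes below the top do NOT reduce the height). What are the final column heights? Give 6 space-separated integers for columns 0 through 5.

Answer: 0 0 4 5 6 0

Derivation:
Drop 1: S rot1 at col 3 lands with bottom-row=0; cleared 0 line(s) (total 0); column heights now [0 0 0 3 2 0], max=3
Drop 2: Z rot3 at col 3 lands with bottom-row=3; cleared 0 line(s) (total 0); column heights now [0 0 0 5 6 0], max=6
Drop 3: I rot3 at col 2 lands with bottom-row=0; cleared 0 line(s) (total 0); column heights now [0 0 4 5 6 0], max=6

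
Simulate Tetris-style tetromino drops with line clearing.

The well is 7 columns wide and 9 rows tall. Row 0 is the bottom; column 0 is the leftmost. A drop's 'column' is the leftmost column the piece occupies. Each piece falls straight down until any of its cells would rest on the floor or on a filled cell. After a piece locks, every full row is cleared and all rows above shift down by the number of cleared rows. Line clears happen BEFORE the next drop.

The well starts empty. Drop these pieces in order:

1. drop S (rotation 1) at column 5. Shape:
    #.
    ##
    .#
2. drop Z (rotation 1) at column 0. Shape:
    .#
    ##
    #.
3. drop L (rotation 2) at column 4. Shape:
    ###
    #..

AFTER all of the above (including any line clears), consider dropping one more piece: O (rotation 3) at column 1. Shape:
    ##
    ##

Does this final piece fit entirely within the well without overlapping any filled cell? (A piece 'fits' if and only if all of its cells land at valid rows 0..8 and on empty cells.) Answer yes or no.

Answer: yes

Derivation:
Drop 1: S rot1 at col 5 lands with bottom-row=0; cleared 0 line(s) (total 0); column heights now [0 0 0 0 0 3 2], max=3
Drop 2: Z rot1 at col 0 lands with bottom-row=0; cleared 0 line(s) (total 0); column heights now [2 3 0 0 0 3 2], max=3
Drop 3: L rot2 at col 4 lands with bottom-row=2; cleared 0 line(s) (total 0); column heights now [2 3 0 0 4 4 4], max=4
Test piece O rot3 at col 1 (width 2): heights before test = [2 3 0 0 4 4 4]; fits = True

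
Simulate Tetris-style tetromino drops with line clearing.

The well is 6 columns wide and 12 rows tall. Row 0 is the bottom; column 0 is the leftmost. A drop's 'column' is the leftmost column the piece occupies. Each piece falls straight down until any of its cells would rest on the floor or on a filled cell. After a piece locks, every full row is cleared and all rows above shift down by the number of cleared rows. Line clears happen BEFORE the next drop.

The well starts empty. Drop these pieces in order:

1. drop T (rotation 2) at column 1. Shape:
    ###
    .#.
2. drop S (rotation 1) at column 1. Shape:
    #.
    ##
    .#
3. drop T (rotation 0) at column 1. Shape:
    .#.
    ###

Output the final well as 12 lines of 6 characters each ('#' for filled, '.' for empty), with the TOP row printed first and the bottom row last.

Drop 1: T rot2 at col 1 lands with bottom-row=0; cleared 0 line(s) (total 0); column heights now [0 2 2 2 0 0], max=2
Drop 2: S rot1 at col 1 lands with bottom-row=2; cleared 0 line(s) (total 0); column heights now [0 5 4 2 0 0], max=5
Drop 3: T rot0 at col 1 lands with bottom-row=5; cleared 0 line(s) (total 0); column heights now [0 6 7 6 0 0], max=7

Answer: ......
......
......
......
......
..#...
.###..
.#....
.##...
..#...
.###..
..#...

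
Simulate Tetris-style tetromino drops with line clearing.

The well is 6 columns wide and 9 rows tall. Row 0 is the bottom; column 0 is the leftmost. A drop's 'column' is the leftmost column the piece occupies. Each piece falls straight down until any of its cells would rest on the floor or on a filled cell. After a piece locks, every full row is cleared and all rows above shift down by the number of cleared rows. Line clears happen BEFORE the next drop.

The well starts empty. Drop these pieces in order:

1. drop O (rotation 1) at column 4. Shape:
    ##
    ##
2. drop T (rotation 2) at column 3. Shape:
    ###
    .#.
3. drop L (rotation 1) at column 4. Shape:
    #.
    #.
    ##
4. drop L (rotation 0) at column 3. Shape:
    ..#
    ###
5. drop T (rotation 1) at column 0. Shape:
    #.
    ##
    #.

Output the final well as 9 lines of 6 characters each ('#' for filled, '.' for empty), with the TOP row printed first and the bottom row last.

Answer: .....#
...###
....#.
....#.
....##
...###
#...#.
##..##
#...##

Derivation:
Drop 1: O rot1 at col 4 lands with bottom-row=0; cleared 0 line(s) (total 0); column heights now [0 0 0 0 2 2], max=2
Drop 2: T rot2 at col 3 lands with bottom-row=2; cleared 0 line(s) (total 0); column heights now [0 0 0 4 4 4], max=4
Drop 3: L rot1 at col 4 lands with bottom-row=4; cleared 0 line(s) (total 0); column heights now [0 0 0 4 7 5], max=7
Drop 4: L rot0 at col 3 lands with bottom-row=7; cleared 0 line(s) (total 0); column heights now [0 0 0 8 8 9], max=9
Drop 5: T rot1 at col 0 lands with bottom-row=0; cleared 0 line(s) (total 0); column heights now [3 2 0 8 8 9], max=9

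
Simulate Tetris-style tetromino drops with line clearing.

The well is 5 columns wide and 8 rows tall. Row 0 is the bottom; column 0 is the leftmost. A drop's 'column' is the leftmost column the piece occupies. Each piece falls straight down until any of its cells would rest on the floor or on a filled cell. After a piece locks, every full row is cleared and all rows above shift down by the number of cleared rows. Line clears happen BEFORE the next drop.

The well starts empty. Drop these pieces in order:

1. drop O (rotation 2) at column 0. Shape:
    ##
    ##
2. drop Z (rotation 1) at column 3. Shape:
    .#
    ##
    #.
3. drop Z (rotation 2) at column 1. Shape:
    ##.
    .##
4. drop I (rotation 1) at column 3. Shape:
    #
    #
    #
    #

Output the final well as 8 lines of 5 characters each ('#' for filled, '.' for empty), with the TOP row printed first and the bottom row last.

Drop 1: O rot2 at col 0 lands with bottom-row=0; cleared 0 line(s) (total 0); column heights now [2 2 0 0 0], max=2
Drop 2: Z rot1 at col 3 lands with bottom-row=0; cleared 0 line(s) (total 0); column heights now [2 2 0 2 3], max=3
Drop 3: Z rot2 at col 1 lands with bottom-row=2; cleared 0 line(s) (total 0); column heights now [2 4 4 3 3], max=4
Drop 4: I rot1 at col 3 lands with bottom-row=3; cleared 0 line(s) (total 0); column heights now [2 4 4 7 3], max=7

Answer: .....
...#.
...#.
...#.
.###.
..###
##.##
##.#.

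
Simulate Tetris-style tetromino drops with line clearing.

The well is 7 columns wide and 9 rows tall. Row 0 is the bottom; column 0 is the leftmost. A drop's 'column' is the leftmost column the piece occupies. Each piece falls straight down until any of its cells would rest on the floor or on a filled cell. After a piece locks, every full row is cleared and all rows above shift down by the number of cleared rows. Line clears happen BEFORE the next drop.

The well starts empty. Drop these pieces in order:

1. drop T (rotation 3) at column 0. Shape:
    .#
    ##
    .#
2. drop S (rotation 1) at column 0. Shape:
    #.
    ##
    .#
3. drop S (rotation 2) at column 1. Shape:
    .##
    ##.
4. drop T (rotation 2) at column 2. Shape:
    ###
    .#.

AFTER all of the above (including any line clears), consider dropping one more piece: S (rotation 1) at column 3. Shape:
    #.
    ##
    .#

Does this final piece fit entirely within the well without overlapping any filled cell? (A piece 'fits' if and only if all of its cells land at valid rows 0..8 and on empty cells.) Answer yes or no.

Answer: no

Derivation:
Drop 1: T rot3 at col 0 lands with bottom-row=0; cleared 0 line(s) (total 0); column heights now [2 3 0 0 0 0 0], max=3
Drop 2: S rot1 at col 0 lands with bottom-row=3; cleared 0 line(s) (total 0); column heights now [6 5 0 0 0 0 0], max=6
Drop 3: S rot2 at col 1 lands with bottom-row=5; cleared 0 line(s) (total 0); column heights now [6 6 7 7 0 0 0], max=7
Drop 4: T rot2 at col 2 lands with bottom-row=7; cleared 0 line(s) (total 0); column heights now [6 6 9 9 9 0 0], max=9
Test piece S rot1 at col 3 (width 2): heights before test = [6 6 9 9 9 0 0]; fits = False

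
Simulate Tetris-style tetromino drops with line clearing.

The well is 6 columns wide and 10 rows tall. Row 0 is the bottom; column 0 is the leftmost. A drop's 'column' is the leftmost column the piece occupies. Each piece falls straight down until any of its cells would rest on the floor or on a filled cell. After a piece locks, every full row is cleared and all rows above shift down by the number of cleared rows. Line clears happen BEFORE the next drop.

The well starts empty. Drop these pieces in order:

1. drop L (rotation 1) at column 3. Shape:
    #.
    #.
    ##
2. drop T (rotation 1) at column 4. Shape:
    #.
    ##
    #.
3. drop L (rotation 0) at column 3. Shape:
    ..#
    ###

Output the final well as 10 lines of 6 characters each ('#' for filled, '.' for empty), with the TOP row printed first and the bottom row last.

Answer: ......
......
......
......
.....#
...###
....#.
...###
...##.
...##.

Derivation:
Drop 1: L rot1 at col 3 lands with bottom-row=0; cleared 0 line(s) (total 0); column heights now [0 0 0 3 1 0], max=3
Drop 2: T rot1 at col 4 lands with bottom-row=1; cleared 0 line(s) (total 0); column heights now [0 0 0 3 4 3], max=4
Drop 3: L rot0 at col 3 lands with bottom-row=4; cleared 0 line(s) (total 0); column heights now [0 0 0 5 5 6], max=6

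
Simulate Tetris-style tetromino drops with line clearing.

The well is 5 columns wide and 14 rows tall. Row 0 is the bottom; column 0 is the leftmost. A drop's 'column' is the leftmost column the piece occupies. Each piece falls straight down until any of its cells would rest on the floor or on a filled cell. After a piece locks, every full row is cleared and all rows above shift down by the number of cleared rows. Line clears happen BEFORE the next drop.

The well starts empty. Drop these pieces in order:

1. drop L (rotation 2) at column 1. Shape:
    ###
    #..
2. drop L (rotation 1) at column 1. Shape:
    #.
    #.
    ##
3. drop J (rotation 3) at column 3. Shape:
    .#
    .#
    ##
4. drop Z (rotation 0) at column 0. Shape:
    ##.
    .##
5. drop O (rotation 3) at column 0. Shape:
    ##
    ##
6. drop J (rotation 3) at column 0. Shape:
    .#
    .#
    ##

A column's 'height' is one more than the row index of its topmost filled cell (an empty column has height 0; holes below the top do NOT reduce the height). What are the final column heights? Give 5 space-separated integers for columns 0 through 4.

Drop 1: L rot2 at col 1 lands with bottom-row=0; cleared 0 line(s) (total 0); column heights now [0 2 2 2 0], max=2
Drop 2: L rot1 at col 1 lands with bottom-row=2; cleared 0 line(s) (total 0); column heights now [0 5 3 2 0], max=5
Drop 3: J rot3 at col 3 lands with bottom-row=2; cleared 0 line(s) (total 0); column heights now [0 5 3 3 5], max=5
Drop 4: Z rot0 at col 0 lands with bottom-row=5; cleared 0 line(s) (total 0); column heights now [7 7 6 3 5], max=7
Drop 5: O rot3 at col 0 lands with bottom-row=7; cleared 0 line(s) (total 0); column heights now [9 9 6 3 5], max=9
Drop 6: J rot3 at col 0 lands with bottom-row=9; cleared 0 line(s) (total 0); column heights now [10 12 6 3 5], max=12

Answer: 10 12 6 3 5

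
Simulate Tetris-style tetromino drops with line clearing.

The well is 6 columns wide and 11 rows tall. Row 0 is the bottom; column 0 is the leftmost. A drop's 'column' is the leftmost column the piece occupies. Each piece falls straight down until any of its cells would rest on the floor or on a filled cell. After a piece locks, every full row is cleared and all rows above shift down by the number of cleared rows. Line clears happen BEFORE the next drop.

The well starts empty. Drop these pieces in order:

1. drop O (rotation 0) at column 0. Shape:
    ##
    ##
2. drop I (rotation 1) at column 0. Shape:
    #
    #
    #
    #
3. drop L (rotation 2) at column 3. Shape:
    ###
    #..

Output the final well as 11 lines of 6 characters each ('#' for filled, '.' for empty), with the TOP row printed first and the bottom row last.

Drop 1: O rot0 at col 0 lands with bottom-row=0; cleared 0 line(s) (total 0); column heights now [2 2 0 0 0 0], max=2
Drop 2: I rot1 at col 0 lands with bottom-row=2; cleared 0 line(s) (total 0); column heights now [6 2 0 0 0 0], max=6
Drop 3: L rot2 at col 3 lands with bottom-row=0; cleared 0 line(s) (total 0); column heights now [6 2 0 2 2 2], max=6

Answer: ......
......
......
......
......
#.....
#.....
#.....
#.....
##.###
##.#..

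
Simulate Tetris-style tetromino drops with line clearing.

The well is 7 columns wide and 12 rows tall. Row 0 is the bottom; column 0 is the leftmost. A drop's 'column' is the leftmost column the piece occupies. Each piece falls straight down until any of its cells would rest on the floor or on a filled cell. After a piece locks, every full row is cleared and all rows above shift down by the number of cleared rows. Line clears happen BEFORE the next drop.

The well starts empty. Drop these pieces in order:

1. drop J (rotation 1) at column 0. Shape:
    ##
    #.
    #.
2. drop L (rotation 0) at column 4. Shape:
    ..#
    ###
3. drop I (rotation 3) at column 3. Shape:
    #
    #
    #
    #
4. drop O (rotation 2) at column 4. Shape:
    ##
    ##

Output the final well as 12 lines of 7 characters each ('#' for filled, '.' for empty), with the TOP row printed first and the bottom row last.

Answer: .......
.......
.......
.......
.......
.......
.......
.......
...#...
##.###.
#..####
#..####

Derivation:
Drop 1: J rot1 at col 0 lands with bottom-row=0; cleared 0 line(s) (total 0); column heights now [3 3 0 0 0 0 0], max=3
Drop 2: L rot0 at col 4 lands with bottom-row=0; cleared 0 line(s) (total 0); column heights now [3 3 0 0 1 1 2], max=3
Drop 3: I rot3 at col 3 lands with bottom-row=0; cleared 0 line(s) (total 0); column heights now [3 3 0 4 1 1 2], max=4
Drop 4: O rot2 at col 4 lands with bottom-row=1; cleared 0 line(s) (total 0); column heights now [3 3 0 4 3 3 2], max=4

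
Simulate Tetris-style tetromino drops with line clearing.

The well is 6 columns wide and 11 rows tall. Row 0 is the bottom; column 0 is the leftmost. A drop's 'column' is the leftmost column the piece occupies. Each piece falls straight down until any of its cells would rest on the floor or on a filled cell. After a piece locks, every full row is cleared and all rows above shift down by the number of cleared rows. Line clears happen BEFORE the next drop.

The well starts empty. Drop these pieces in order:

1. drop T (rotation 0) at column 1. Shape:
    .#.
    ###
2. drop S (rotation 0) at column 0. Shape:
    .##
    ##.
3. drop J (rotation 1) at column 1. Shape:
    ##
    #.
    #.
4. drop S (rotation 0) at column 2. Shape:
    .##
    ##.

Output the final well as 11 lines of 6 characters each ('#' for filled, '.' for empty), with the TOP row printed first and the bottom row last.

Drop 1: T rot0 at col 1 lands with bottom-row=0; cleared 0 line(s) (total 0); column heights now [0 1 2 1 0 0], max=2
Drop 2: S rot0 at col 0 lands with bottom-row=1; cleared 0 line(s) (total 0); column heights now [2 3 3 1 0 0], max=3
Drop 3: J rot1 at col 1 lands with bottom-row=3; cleared 0 line(s) (total 0); column heights now [2 6 6 1 0 0], max=6
Drop 4: S rot0 at col 2 lands with bottom-row=6; cleared 0 line(s) (total 0); column heights now [2 6 7 8 8 0], max=8

Answer: ......
......
......
...##.
..##..
.##...
.#....
.#....
.##...
###...
.###..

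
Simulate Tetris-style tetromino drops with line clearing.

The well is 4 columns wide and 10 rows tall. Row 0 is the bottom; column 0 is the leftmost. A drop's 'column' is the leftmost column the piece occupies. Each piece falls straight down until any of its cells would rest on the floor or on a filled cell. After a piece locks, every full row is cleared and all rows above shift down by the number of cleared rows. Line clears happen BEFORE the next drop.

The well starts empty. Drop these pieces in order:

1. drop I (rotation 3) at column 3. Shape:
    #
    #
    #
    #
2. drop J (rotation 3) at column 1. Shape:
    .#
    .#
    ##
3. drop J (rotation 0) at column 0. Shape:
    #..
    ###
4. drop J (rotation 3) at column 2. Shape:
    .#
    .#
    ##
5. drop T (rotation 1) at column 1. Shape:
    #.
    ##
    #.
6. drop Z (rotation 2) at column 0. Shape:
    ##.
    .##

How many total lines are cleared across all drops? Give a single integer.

Answer: 2

Derivation:
Drop 1: I rot3 at col 3 lands with bottom-row=0; cleared 0 line(s) (total 0); column heights now [0 0 0 4], max=4
Drop 2: J rot3 at col 1 lands with bottom-row=0; cleared 0 line(s) (total 0); column heights now [0 1 3 4], max=4
Drop 3: J rot0 at col 0 lands with bottom-row=3; cleared 1 line(s) (total 1); column heights now [4 1 3 3], max=4
Drop 4: J rot3 at col 2 lands with bottom-row=3; cleared 0 line(s) (total 1); column heights now [4 1 4 6], max=6
Drop 5: T rot1 at col 1 lands with bottom-row=3; cleared 1 line(s) (total 2); column heights now [0 5 4 5], max=5
Drop 6: Z rot2 at col 0 lands with bottom-row=5; cleared 0 line(s) (total 2); column heights now [7 7 6 5], max=7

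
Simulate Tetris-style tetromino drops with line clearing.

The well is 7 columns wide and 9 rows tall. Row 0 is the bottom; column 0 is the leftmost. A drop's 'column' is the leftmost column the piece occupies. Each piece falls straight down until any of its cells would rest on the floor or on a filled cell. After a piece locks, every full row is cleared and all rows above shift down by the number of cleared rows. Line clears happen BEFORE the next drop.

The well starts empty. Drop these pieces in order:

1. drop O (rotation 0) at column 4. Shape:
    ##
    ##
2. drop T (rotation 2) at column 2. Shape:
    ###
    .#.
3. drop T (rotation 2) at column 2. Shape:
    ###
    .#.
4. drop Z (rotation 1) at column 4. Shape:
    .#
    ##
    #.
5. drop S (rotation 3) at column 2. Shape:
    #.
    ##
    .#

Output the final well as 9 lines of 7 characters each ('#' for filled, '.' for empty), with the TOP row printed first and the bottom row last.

Answer: .......
..#..#.
..####.
...##..
..###..
...#...
..###..
...###.
....##.

Derivation:
Drop 1: O rot0 at col 4 lands with bottom-row=0; cleared 0 line(s) (total 0); column heights now [0 0 0 0 2 2 0], max=2
Drop 2: T rot2 at col 2 lands with bottom-row=1; cleared 0 line(s) (total 0); column heights now [0 0 3 3 3 2 0], max=3
Drop 3: T rot2 at col 2 lands with bottom-row=3; cleared 0 line(s) (total 0); column heights now [0 0 5 5 5 2 0], max=5
Drop 4: Z rot1 at col 4 lands with bottom-row=5; cleared 0 line(s) (total 0); column heights now [0 0 5 5 7 8 0], max=8
Drop 5: S rot3 at col 2 lands with bottom-row=5; cleared 0 line(s) (total 0); column heights now [0 0 8 7 7 8 0], max=8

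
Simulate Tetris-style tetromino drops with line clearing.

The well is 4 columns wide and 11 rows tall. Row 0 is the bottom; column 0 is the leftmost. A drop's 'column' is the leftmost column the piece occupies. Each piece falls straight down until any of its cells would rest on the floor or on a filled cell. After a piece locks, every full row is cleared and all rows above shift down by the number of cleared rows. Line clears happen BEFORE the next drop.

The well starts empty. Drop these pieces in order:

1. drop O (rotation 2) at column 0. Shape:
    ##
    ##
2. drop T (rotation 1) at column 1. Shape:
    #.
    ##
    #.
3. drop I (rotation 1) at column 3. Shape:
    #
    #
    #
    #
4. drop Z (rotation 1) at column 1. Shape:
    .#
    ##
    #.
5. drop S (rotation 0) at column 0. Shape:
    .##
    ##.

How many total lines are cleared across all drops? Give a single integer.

Drop 1: O rot2 at col 0 lands with bottom-row=0; cleared 0 line(s) (total 0); column heights now [2 2 0 0], max=2
Drop 2: T rot1 at col 1 lands with bottom-row=2; cleared 0 line(s) (total 0); column heights now [2 5 4 0], max=5
Drop 3: I rot1 at col 3 lands with bottom-row=0; cleared 0 line(s) (total 0); column heights now [2 5 4 4], max=5
Drop 4: Z rot1 at col 1 lands with bottom-row=5; cleared 0 line(s) (total 0); column heights now [2 7 8 4], max=8
Drop 5: S rot0 at col 0 lands with bottom-row=7; cleared 0 line(s) (total 0); column heights now [8 9 9 4], max=9

Answer: 0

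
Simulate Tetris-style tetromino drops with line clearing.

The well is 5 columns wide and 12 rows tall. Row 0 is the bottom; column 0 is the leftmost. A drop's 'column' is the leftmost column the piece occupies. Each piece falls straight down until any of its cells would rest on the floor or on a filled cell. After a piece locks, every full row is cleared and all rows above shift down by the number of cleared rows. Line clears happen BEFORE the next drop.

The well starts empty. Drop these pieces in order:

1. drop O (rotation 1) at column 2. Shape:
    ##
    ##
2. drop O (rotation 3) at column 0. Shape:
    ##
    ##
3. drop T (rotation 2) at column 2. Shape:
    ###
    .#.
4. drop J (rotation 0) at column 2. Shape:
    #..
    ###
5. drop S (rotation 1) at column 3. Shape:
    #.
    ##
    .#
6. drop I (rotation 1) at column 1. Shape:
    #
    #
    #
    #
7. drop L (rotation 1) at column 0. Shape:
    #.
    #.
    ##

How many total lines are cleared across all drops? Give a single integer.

Answer: 0

Derivation:
Drop 1: O rot1 at col 2 lands with bottom-row=0; cleared 0 line(s) (total 0); column heights now [0 0 2 2 0], max=2
Drop 2: O rot3 at col 0 lands with bottom-row=0; cleared 0 line(s) (total 0); column heights now [2 2 2 2 0], max=2
Drop 3: T rot2 at col 2 lands with bottom-row=2; cleared 0 line(s) (total 0); column heights now [2 2 4 4 4], max=4
Drop 4: J rot0 at col 2 lands with bottom-row=4; cleared 0 line(s) (total 0); column heights now [2 2 6 5 5], max=6
Drop 5: S rot1 at col 3 lands with bottom-row=5; cleared 0 line(s) (total 0); column heights now [2 2 6 8 7], max=8
Drop 6: I rot1 at col 1 lands with bottom-row=2; cleared 0 line(s) (total 0); column heights now [2 6 6 8 7], max=8
Drop 7: L rot1 at col 0 lands with bottom-row=6; cleared 0 line(s) (total 0); column heights now [9 7 6 8 7], max=9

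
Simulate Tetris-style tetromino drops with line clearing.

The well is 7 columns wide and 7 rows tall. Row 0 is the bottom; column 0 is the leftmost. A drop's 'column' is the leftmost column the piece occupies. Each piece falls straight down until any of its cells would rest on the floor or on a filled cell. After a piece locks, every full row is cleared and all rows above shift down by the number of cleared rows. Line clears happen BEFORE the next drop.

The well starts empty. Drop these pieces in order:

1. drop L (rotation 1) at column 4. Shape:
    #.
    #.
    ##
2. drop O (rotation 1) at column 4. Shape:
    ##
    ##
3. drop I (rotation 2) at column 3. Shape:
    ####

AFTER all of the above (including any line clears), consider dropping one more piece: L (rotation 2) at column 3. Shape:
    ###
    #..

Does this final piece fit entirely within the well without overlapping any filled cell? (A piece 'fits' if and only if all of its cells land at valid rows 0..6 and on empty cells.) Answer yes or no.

Drop 1: L rot1 at col 4 lands with bottom-row=0; cleared 0 line(s) (total 0); column heights now [0 0 0 0 3 1 0], max=3
Drop 2: O rot1 at col 4 lands with bottom-row=3; cleared 0 line(s) (total 0); column heights now [0 0 0 0 5 5 0], max=5
Drop 3: I rot2 at col 3 lands with bottom-row=5; cleared 0 line(s) (total 0); column heights now [0 0 0 6 6 6 6], max=6
Test piece L rot2 at col 3 (width 3): heights before test = [0 0 0 6 6 6 6]; fits = False

Answer: no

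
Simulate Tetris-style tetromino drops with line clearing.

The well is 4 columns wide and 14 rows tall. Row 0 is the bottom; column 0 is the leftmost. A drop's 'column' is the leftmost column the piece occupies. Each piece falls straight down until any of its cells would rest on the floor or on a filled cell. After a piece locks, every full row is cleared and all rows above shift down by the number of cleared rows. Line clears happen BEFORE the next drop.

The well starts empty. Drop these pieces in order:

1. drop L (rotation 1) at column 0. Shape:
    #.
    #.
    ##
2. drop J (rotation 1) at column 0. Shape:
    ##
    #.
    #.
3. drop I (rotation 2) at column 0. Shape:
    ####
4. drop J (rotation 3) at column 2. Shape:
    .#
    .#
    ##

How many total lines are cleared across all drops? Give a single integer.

Drop 1: L rot1 at col 0 lands with bottom-row=0; cleared 0 line(s) (total 0); column heights now [3 1 0 0], max=3
Drop 2: J rot1 at col 0 lands with bottom-row=3; cleared 0 line(s) (total 0); column heights now [6 6 0 0], max=6
Drop 3: I rot2 at col 0 lands with bottom-row=6; cleared 1 line(s) (total 1); column heights now [6 6 0 0], max=6
Drop 4: J rot3 at col 2 lands with bottom-row=0; cleared 1 line(s) (total 2); column heights now [5 5 0 2], max=5

Answer: 2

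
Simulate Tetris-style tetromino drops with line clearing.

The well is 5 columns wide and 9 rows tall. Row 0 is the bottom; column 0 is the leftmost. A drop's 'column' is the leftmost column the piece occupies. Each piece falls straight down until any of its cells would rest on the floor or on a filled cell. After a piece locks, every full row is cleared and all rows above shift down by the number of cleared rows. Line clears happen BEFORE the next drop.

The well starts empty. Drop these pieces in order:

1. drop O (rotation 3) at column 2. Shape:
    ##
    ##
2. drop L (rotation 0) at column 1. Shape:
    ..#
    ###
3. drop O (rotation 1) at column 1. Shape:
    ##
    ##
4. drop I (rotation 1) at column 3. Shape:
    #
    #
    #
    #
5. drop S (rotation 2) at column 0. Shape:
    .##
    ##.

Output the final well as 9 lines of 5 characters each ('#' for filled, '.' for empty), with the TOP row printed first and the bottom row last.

Answer: .....
...#.
.###.
##.#.
.###.
.###.
.###.
..##.
..##.

Derivation:
Drop 1: O rot3 at col 2 lands with bottom-row=0; cleared 0 line(s) (total 0); column heights now [0 0 2 2 0], max=2
Drop 2: L rot0 at col 1 lands with bottom-row=2; cleared 0 line(s) (total 0); column heights now [0 3 3 4 0], max=4
Drop 3: O rot1 at col 1 lands with bottom-row=3; cleared 0 line(s) (total 0); column heights now [0 5 5 4 0], max=5
Drop 4: I rot1 at col 3 lands with bottom-row=4; cleared 0 line(s) (total 0); column heights now [0 5 5 8 0], max=8
Drop 5: S rot2 at col 0 lands with bottom-row=5; cleared 0 line(s) (total 0); column heights now [6 7 7 8 0], max=8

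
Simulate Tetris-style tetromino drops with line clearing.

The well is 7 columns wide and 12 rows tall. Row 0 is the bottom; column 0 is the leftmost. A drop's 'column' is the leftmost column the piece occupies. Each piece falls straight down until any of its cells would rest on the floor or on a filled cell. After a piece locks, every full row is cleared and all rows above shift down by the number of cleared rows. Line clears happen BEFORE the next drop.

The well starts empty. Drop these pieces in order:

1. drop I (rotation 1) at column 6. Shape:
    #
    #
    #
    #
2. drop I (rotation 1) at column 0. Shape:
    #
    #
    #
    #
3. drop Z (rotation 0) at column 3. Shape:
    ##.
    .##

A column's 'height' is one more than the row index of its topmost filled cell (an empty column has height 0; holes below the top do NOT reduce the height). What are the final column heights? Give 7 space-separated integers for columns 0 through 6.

Drop 1: I rot1 at col 6 lands with bottom-row=0; cleared 0 line(s) (total 0); column heights now [0 0 0 0 0 0 4], max=4
Drop 2: I rot1 at col 0 lands with bottom-row=0; cleared 0 line(s) (total 0); column heights now [4 0 0 0 0 0 4], max=4
Drop 3: Z rot0 at col 3 lands with bottom-row=0; cleared 0 line(s) (total 0); column heights now [4 0 0 2 2 1 4], max=4

Answer: 4 0 0 2 2 1 4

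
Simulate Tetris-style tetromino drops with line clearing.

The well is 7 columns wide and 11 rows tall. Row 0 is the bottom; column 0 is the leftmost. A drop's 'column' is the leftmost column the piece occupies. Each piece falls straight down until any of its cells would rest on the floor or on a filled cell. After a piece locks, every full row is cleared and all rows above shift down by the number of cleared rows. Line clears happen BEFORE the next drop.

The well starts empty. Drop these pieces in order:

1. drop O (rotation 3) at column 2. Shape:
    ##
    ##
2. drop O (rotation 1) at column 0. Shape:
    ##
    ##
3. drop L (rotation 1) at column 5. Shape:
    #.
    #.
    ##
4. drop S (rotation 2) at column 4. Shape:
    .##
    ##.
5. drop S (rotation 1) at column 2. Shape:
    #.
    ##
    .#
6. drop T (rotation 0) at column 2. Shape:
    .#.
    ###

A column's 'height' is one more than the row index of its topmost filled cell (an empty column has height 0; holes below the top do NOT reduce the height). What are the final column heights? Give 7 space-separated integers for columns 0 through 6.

Answer: 2 2 6 7 6 5 5

Derivation:
Drop 1: O rot3 at col 2 lands with bottom-row=0; cleared 0 line(s) (total 0); column heights now [0 0 2 2 0 0 0], max=2
Drop 2: O rot1 at col 0 lands with bottom-row=0; cleared 0 line(s) (total 0); column heights now [2 2 2 2 0 0 0], max=2
Drop 3: L rot1 at col 5 lands with bottom-row=0; cleared 0 line(s) (total 0); column heights now [2 2 2 2 0 3 1], max=3
Drop 4: S rot2 at col 4 lands with bottom-row=3; cleared 0 line(s) (total 0); column heights now [2 2 2 2 4 5 5], max=5
Drop 5: S rot1 at col 2 lands with bottom-row=2; cleared 0 line(s) (total 0); column heights now [2 2 5 4 4 5 5], max=5
Drop 6: T rot0 at col 2 lands with bottom-row=5; cleared 0 line(s) (total 0); column heights now [2 2 6 7 6 5 5], max=7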